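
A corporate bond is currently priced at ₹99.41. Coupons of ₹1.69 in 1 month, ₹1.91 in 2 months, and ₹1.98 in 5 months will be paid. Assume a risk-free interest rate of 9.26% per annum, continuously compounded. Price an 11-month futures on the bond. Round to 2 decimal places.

PV(coupons) I = 1.69·e^(−0.0926·1/12) + 1.91·e^(−0.0926·2/12) + 1.98·e^(−0.0926·5/12)
I = 1.6770 + 1.8807 + 1.9051 = 5.4628
F = (S − I)·e^(rT) = (99.41 − 5.4628) · e^(0.0926·11/12)
= 93.9472 · e^0.084883 = 93.9472 × 1.088590 = ₹102.27

₹102.27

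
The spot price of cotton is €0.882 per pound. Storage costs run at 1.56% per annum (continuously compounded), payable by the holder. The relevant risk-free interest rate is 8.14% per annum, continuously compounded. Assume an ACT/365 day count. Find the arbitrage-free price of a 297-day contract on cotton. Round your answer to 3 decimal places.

€0.954 per pound

Net carry = r + u − y = 0.0814 + 0.0156 − 0.0000 = 0.0970
F = S·e^((r+u−y)T) = 0.882 · e^(0.0970 × 297/365) = 0.882 · e^0.078929
= 0.882 × 1.082127 = €0.954 per pound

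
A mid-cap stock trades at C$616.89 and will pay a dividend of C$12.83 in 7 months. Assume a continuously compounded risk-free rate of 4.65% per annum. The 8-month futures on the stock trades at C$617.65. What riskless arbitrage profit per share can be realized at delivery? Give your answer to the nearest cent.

C$5.78 per share

PV(dividends) I = 12.83·e^(−0.0465·7/12) = 12.4867
Fair futures F* = (S − I)·e^(rT) = (616.89 − 12.4867)·e^0.031000 = 604.4033 × 1.031486 = 623.4335
Market C$617.65 < fair 623.4335: forward underpriced → reverse cash-and-carry (short the stock, invest proceeds at r, pay the dividends, go long the forward).
Profit at T = |F_mkt − F*| = |617.65 − 623.4335| = C$5.78 per share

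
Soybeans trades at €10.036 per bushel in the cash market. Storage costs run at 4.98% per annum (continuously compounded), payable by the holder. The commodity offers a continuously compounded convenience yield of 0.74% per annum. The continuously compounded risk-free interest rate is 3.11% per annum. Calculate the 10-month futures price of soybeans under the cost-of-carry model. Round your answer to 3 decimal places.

€10.670 per bushel

Net carry = r + u − y = 0.0311 + 0.0498 − 0.0074 = 0.0735
F = S·e^((r+u−y)T) = 10.036 · e^(0.0735 × 10/12) = 10.036 · e^0.061250
= 10.036 × 1.063165 = €10.670 per bushel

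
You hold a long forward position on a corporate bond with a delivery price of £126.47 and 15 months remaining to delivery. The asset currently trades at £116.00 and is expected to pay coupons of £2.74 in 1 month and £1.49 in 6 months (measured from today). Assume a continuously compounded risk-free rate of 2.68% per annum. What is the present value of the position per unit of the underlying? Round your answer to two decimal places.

PV(remaining coupons) I = 2.74·e^(−0.0268·1/12) + 1.49·e^(−0.0268·6/12) = 4.2041
Current forward F = (S − I)·e^(rT) = (116.00 − 4.2041)·e^(0.0268·15/12) = 111.7959 × 1.034067 = 115.6045
Value (long) = (F − K)·e^(−rT) = (115.6045 − 126.47) × 0.967055 = -10.5075
Value = -£10.51

-£10.51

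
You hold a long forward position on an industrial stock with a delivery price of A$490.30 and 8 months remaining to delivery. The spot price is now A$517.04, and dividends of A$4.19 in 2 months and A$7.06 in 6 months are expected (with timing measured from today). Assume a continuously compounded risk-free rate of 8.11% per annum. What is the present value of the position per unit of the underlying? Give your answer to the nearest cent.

A$41.63

PV(remaining dividends) I = 4.19·e^(−0.0811·2/12) + 7.06·e^(−0.0811·6/12) = 10.9132
Current forward F = (S − I)·e^(rT) = (517.04 − 10.9132)·e^(0.0811·8/12) = 506.1268 × 1.055555 = 534.2447
Value (long) = (F − K)·e^(−rT) = (534.2447 − 490.30) × 0.947369 = 41.6318
Value = A$41.63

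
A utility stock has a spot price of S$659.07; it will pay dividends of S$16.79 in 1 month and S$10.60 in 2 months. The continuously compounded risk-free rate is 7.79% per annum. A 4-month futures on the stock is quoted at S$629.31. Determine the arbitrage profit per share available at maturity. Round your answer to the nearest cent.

S$19.24 per share

PV(dividends) I = 16.79·e^(−0.0779·1/12) + 10.60·e^(−0.0779·2/12) = 27.1446
Fair futures F* = (S − I)·e^(rT) = (659.07 − 27.1446)·e^0.025967 = 631.9254 × 1.026307 = 648.5495
Market S$629.31 < fair 648.5495: forward underpriced → reverse cash-and-carry (short the stock, invest proceeds at r, pay the dividends, go long the forward).
Profit at T = |F_mkt − F*| = |629.31 − 648.5495| = S$19.24 per share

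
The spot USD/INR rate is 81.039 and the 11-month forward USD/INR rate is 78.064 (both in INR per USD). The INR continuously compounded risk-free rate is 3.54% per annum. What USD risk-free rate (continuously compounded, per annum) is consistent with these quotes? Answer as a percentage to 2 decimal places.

F = S·e^((r_INR − r_USD)T) ⇒ r_USD = r_INR − ln(F/S)/T
ln(78.064/81.039) = -0.037402; /(11/12) = -0.040802
r_USD = 0.0354 + 0.040802 = 0.076202
r_USD = 7.62%

7.62%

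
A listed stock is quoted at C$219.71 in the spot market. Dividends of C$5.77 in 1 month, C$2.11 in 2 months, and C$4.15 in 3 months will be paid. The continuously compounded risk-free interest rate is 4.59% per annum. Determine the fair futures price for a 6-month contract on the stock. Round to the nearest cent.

C$212.59

PV(dividends) I = 5.77·e^(−0.0459·1/12) + 2.11·e^(−0.0459·2/12) + 4.15·e^(−0.0459·3/12)
I = 5.7480 + 2.0939 + 4.1027 = 11.9446
F = (S − I)·e^(rT) = (219.71 − 11.9446) · e^(0.0459·6/12)
= 207.7654 · e^0.022950 = 207.7654 × 1.023215 = C$212.59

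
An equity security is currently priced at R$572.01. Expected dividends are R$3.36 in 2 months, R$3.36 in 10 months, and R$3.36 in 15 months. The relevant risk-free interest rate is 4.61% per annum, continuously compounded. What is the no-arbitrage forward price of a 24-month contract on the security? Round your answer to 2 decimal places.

PV(dividends) I = 3.36·e^(−0.0461·2/12) + 3.36·e^(−0.0461·10/12) + 3.36·e^(−0.0461·15/12)
I = 3.3343 + 3.2334 + 3.1719 = 9.7396
F = (S − I)·e^(rT) = (572.01 − 9.7396) · e^(0.0461·24/12)
= 562.2704 · e^0.092200 = 562.2704 × 1.096584 = R$616.58

R$616.58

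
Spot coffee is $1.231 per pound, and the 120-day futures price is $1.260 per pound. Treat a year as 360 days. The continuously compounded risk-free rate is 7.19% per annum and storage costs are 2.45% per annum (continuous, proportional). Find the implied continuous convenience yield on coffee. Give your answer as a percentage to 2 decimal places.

F = S·e^((r+u−y)T) ⇒ (r+u−y) = ln(F/S)/T
ln(1.260/1.231) = 0.023285; /T ⇒ 0.069855
y = r + u − ln(F/S)/T = 0.0719 + 0.0245 − 0.069855 = 0.026545
y = 2.65%

2.65%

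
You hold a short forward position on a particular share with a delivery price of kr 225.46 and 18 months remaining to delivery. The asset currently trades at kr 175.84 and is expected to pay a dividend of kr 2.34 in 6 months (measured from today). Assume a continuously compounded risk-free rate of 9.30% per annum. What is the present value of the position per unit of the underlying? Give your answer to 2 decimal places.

kr 22.50

PV(remaining dividends) I = 2.34·e^(−0.0930·6/12) = 2.2337
Current forward F = (S − I)·e^(rT) = (175.84 − 2.2337)·e^(0.0930·18/12) = 173.6063 × 1.149699 = 199.5950
Value (long) = (F − K)·e^(−rT) = (199.5950 − 225.46) × 0.869793 = -22.4972
Short position value = −(long value) = kr 22.50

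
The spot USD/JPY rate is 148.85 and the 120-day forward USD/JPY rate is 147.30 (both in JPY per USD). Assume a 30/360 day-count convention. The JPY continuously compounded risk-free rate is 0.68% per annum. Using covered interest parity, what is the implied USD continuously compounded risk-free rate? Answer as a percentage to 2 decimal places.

3.82%

F = S·e^((r_JPY − r_USD)T) ⇒ r_USD = r_JPY − ln(F/S)/T
ln(147.30/148.85) = -0.010468; /(120/360) = -0.031404
r_USD = 0.0068 + 0.031404 = 0.038204
r_USD = 3.82%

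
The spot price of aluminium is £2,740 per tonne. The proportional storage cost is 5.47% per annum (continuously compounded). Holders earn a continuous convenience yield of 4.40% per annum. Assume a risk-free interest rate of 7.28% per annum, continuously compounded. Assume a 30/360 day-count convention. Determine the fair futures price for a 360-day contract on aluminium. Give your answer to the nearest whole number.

Net carry = r + u − y = 0.0728 + 0.0547 − 0.0440 = 0.0835
F = S·e^((r+u−y)T) = 2740 · e^(0.0835 × 360/360) = 2740 · e^0.083500
= 2740 × 1.087085 = £2,979 per tonne

£2,979 per tonne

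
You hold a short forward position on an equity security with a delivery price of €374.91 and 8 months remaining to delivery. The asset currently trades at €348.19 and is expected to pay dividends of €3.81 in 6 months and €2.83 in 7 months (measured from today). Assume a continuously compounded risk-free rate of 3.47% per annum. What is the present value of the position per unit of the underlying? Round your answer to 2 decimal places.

€24.66

PV(remaining dividends) I = 3.81·e^(−0.0347·6/12) + 2.83·e^(−0.0347·7/12) = 6.5178
Current forward F = (S − I)·e^(rT) = (348.19 − 6.5178)·e^(0.0347·8/12) = 341.6722 × 1.023403 = 349.6684
Value (long) = (F − K)·e^(−rT) = (349.6684 − 374.91) × 0.977132 = -24.6644
Short position value = −(long value) = €24.66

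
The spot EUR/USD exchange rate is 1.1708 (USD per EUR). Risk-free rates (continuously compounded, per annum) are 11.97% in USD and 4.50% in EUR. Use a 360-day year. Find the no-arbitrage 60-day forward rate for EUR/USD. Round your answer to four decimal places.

F = S·e^((r_USD − r_EUR)T) = 1.1708 · e^((0.1197 − 0.0450) × 60/360)
= 1.1708 · e^0.012450 = 1.1708 × 1.012528
F = 1.1855 USD per EUR

1.1855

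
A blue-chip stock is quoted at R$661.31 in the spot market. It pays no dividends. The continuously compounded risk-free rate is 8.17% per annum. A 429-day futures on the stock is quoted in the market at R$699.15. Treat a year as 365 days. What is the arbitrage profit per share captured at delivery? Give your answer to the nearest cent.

R$28.81 per share

Fair futures: F* = S·e^(carry·T), with carry = r = 0.0817
F* = 661.31 · e^(0.0817 × 429/365) = 661.31 · e^0.096025 = 661.31 × 1.100787 = R$727.9615
Market R$699.15 < fair R$727.9615: forward underpriced → reverse cash-and-carry (short spot, go long the forward).
At maturity, profit = |F_mkt − F*| = |699.15 − 727.9615| = R$28.81 per share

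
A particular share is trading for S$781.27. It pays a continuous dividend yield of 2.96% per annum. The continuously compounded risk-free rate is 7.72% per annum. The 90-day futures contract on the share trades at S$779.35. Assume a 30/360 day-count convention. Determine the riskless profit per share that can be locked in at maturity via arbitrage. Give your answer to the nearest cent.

Fair futures: F* = S·e^(carry·T), with carry = (r − q) = 0.0772 − 0.0296 = 0.0476
F* = 781.27 · e^(0.0476 × 90/360) = 781.27 · e^0.011900 = 781.27 × 1.011971 = S$790.6226
Market S$779.35 < fair S$790.6226: forward underpriced → reverse cash-and-carry (short spot, go long the forward).
At maturity, profit = |F_mkt − F*| = |779.35 − 790.6226| = S$11.27 per share

S$11.27 per share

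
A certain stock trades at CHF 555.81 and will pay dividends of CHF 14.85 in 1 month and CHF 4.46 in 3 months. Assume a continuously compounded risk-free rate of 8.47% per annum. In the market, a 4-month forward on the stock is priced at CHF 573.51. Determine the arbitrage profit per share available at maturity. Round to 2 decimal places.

PV(dividends) I = 14.85·e^(−0.0847·1/12) + 4.46·e^(−0.0847·3/12) = 19.1121
Fair forward F* = (S − I)·e^(rT) = (555.81 − 19.1121)·e^0.028233 = 536.6979 × 1.028635 = 552.0662
Market CHF 573.51 > fair 552.0662: forward overpriced → cash-and-carry (borrow at r, buy the stock and collect the dividends, short the forward).
Profit at T = |F_mkt − F*| = |573.51 − 552.0662| = CHF 21.44 per share

CHF 21.44 per share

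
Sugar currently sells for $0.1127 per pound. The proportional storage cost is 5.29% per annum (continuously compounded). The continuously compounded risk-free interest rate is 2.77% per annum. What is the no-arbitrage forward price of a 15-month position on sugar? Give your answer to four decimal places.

Net carry = r + u − y = 0.0277 + 0.0529 − 0.0000 = 0.0806
F = S·e^((r+u−y)T) = 0.1127 · e^(0.0806 × 15/12) = 0.1127 · e^0.100750
= 0.1127 × 1.106000 = $0.1246 per pound

$0.1246 per pound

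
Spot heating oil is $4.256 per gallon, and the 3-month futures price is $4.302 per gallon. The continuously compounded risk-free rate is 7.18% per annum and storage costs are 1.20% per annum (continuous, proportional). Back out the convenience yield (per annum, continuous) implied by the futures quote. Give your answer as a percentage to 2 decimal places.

F = S·e^((r+u−y)T) ⇒ (r+u−y) = ln(F/S)/T
ln(4.302/4.256) = 0.010750; /T ⇒ 0.043000
y = r + u − ln(F/S)/T = 0.0718 + 0.0120 − 0.043000 = 0.040800
y = 4.08%

4.08%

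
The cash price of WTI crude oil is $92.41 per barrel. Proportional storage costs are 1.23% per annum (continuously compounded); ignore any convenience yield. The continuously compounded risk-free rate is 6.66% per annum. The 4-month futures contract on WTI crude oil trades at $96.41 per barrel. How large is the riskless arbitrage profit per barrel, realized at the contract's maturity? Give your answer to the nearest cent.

Fair futures: F* = S·e^(carry·T), with carry = (r + u) = 0.0666 + 0.0123 = 0.0789
F* = 92.41 · e^(0.0789 × 4/12) = 92.41 · e^0.026300 = 92.41 × 1.026649 = $94.8726
Market $96.41 > fair $94.8726: forward overpriced → cash-and-carry (buy spot, short the forward).
At maturity, profit = |F_mkt − F*| = |96.41 − 94.8726| = $1.54 per barrel

$1.54 per barrel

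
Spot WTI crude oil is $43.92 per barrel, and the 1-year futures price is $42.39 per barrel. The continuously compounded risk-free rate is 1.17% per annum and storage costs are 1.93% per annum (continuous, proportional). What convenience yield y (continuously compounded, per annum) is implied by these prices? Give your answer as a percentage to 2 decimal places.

6.65%

F = S·e^((r+u−y)T) ⇒ (r+u−y) = ln(F/S)/T
ln(42.39/43.92) = -0.035457; /T ⇒ -0.035457
y = r + u − ln(F/S)/T = 0.0117 + 0.0193 + 0.035457 = 0.066457
y = 6.65%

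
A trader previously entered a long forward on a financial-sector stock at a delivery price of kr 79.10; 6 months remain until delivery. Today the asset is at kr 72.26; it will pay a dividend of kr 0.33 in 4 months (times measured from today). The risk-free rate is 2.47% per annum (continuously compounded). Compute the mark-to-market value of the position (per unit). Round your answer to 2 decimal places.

PV(remaining dividends) I = 0.33·e^(−0.0247·4/12) = 0.3273
Current forward F = (S − I)·e^(rT) = (72.26 − 0.3273)·e^(0.0247·6/12) = 71.9327 × 1.012427 = 72.8266
Value (long) = (F − K)·e^(−rT) = (72.8266 − 79.10) × 0.987726 = -6.1964
Value = -kr 6.20

-kr 6.20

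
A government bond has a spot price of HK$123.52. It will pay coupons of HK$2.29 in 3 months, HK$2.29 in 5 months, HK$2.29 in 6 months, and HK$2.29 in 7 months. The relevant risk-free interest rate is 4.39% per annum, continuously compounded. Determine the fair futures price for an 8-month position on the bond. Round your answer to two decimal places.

PV(coupons) I = 2.29·e^(−0.0439·3/12) + 2.29·e^(−0.0439·5/12) + 2.29·e^(−0.0439·6/12) + 2.29·e^(−0.0439·7/12)
I = 2.2650 + 2.2485 + 2.2403 + 2.2321 = 8.9859
F = (S − I)·e^(rT) = (123.52 − 8.9859) · e^(0.0439·8/12)
= 114.5341 · e^0.029267 = 114.5341 × 1.029699 = HK$117.94

HK$117.94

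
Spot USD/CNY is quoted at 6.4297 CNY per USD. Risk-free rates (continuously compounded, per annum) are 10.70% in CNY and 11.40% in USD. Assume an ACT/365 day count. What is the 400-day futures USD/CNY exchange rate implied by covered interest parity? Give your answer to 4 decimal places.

6.3806

F = S·e^((r_CNY − r_USD)T) = 6.4297 · e^((0.1070 − 0.1140) × 400/365)
= 6.4297 · e^-0.007671 = 6.4297 × 0.992358
F = 6.3806 CNY per USD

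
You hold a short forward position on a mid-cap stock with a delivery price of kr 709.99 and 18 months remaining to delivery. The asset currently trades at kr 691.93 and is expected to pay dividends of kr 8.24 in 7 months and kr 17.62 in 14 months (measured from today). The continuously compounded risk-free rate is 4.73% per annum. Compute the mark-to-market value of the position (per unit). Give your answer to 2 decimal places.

PV(remaining dividends) I = 8.24·e^(−0.0473·7/12) + 17.62·e^(−0.0473·14/12) = 24.6898
Current forward F = (S − I)·e^(rT) = (691.93 − 24.6898)·e^(0.0473·18/12) = 667.2402 × 1.073528 = 716.3010
Value (long) = (F − K)·e^(−rT) = (716.3010 − 709.99) × 0.931508 = 5.8787
Short position value = −(long value) = -kr 5.88

-kr 5.88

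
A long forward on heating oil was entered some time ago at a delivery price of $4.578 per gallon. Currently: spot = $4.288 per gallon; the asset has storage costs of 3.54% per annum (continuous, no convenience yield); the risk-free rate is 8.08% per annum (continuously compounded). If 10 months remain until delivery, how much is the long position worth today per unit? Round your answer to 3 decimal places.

$0.136 per gallon

Current fair forward for the remaining 10 months: F = S·e^((r + u)·T), (r + u) = 0.0808 + 0.0354 = 0.1162
F = 4.288 · e^(0.1162 × 10/12) = 4.288 × 1.101677 = 4.7240
Value of long forward = (F − K)·e^(−rT) = (4.7240 − 4.578) · e^(−0.0808·10/12)
= 0.1460 × 0.934884 = 0.136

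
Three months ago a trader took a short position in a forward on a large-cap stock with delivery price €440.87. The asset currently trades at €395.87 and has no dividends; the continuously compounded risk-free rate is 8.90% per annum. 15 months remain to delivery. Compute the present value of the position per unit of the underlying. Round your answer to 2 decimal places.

Current fair forward for the remaining 15 months: F = S·e^(r·T), r = 0.0890
F = 395.87 · e^(0.0890 × 15/12) = 395.87 × 1.117674 = 442.4536
Value of long forward = (F − K)·e^(−rT) = (442.4536 − 440.87) · e^(−0.0890·15/12)
= 1.5836 × 0.894715 = 1.42
Short position value = −(long value) = -€1.42

-€1.42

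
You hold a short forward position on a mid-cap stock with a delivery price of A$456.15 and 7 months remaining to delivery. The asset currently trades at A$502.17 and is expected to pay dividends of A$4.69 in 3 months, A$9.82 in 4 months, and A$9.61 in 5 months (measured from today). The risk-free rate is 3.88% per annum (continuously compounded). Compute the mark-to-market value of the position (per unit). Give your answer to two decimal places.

PV(remaining dividends) I = 4.69·e^(−0.0388·3/12) + 9.82·e^(−0.0388·4/12) + 9.61·e^(−0.0388·5/12) = 23.7944
Current forward F = (S − I)·e^(rT) = (502.17 − 23.7944)·e^(0.0388·7/12) = 478.3756 × 1.022891 = 489.3261
Value (long) = (F − K)·e^(−rT) = (489.3261 − 456.15) × 0.977621 = 32.4337
Short position value = −(long value) = -A$32.43

-A$32.43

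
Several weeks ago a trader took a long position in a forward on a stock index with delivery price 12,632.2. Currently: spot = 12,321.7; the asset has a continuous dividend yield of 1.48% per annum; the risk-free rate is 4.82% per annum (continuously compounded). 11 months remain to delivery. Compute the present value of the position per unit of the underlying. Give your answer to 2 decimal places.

69.45

Current fair forward for the remaining 11 months: F = S·e^((r − q)·T), (r − q) = 0.0482 − 0.0148 = 0.0334
F = 12321.7 · e^(0.0334 × 11/12) = 12321.7 × 1.03109018 = 12704.7839
Value of long forward = (F − K)·e^(−rT) = (12704.7839 − 12632.2) · e^(−0.0482·11/12)
= 72.5839 × 0.95677853 = 69.45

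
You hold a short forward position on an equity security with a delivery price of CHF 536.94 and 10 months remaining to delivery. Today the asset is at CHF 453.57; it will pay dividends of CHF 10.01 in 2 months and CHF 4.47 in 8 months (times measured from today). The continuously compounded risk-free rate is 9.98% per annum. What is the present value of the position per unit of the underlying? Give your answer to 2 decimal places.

PV(remaining dividends) I = 10.01·e^(−0.0998·2/12) + 4.47·e^(−0.0998·8/12) = 14.0272
Current forward F = (S − I)·e^(rT) = (453.57 − 14.0272)·e^(0.0998·10/12) = 439.5428 × 1.086723 = 477.6613
Value (long) = (F − K)·e^(−rT) = (477.6613 − 536.94) × 0.920198 = -54.5481
Short position value = −(long value) = CHF 54.55

CHF 54.55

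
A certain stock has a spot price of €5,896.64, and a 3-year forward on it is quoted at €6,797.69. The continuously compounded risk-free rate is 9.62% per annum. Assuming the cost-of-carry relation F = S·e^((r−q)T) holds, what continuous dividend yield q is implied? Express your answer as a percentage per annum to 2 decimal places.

From F = S·e^((r−q)T): (r − q) = ln(F/S)/T
ln(6797.69/5896.64) = ln(1.152807) = 0.142200
(r − q) = 0.142200 / (3) = 0.047400
q = r − ln(F/S)/T = 0.0962 − 0.047400 = 0.048800
q = 4.88%

4.88%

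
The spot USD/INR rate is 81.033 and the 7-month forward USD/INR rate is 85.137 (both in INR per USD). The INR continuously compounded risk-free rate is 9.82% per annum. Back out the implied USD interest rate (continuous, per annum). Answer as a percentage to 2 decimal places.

F = S·e^((r_INR − r_USD)T) ⇒ r_USD = r_INR − ln(F/S)/T
ln(85.137/81.033) = 0.049405; /(7/12) = 0.084694
r_USD = 0.0982 − 0.084694 = 0.013506
r_USD = 1.35%

1.35%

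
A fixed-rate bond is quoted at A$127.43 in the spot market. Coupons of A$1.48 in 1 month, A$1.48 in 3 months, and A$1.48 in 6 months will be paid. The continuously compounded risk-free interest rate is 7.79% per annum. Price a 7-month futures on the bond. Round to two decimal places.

A$128.81

PV(coupons) I = 1.48·e^(−0.0779·1/12) + 1.48·e^(−0.0779·3/12) + 1.48·e^(−0.0779·6/12)
I = 1.4704 + 1.4515 + 1.4235 = 4.3454
F = (S − I)·e^(rT) = (127.43 − 4.3454) · e^(0.0779·7/12)
= 123.0846 · e^0.045442 = 123.0846 × 1.046490 = A$128.81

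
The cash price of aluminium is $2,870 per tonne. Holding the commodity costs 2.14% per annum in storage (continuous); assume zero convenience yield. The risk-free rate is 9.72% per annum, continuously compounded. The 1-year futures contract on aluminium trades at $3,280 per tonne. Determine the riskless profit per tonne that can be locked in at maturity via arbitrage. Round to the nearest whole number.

Fair futures: F* = S·e^(carry·T), with carry = (r + u) = 0.0972 + 0.0214 = 0.1186
F* = 2870 · e^(0.1186 × 12/12) = 2870 · e^0.118600 = 2870 × 1.125919 = $3231.3875
Market $3280 > fair $3231.3875: forward overpriced → cash-and-carry (buy spot, short the forward).
At maturity, profit = |F_mkt − F*| = |3280 − 3231.3875| = $49 per tonne

$49 per tonne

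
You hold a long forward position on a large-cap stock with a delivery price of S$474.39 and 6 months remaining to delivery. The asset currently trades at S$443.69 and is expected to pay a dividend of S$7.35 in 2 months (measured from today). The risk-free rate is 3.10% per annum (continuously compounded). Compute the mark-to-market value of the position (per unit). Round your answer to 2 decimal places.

PV(remaining dividends) I = 7.35·e^(−0.0310·2/12) = 7.3121
Current forward F = (S − I)·e^(rT) = (443.69 − 7.3121)·e^(0.0310·6/12) = 436.3779 × 1.015621 = 443.1946
Value (long) = (F − K)·e^(−rT) = (443.1946 − 474.39) × 0.984620 = -30.7156
Value = -S$30.72

-S$30.72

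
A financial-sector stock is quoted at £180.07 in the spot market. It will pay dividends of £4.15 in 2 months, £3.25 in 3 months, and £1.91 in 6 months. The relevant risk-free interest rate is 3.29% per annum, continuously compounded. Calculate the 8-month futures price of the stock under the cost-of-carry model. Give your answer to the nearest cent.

£174.63

PV(dividends) I = 4.15·e^(−0.0329·2/12) + 3.25·e^(−0.0329·3/12) + 1.91·e^(−0.0329·6/12)
I = 4.1273 + 3.2234 + 1.8788 = 9.2295
F = (S − I)·e^(rT) = (180.07 − 9.2295) · e^(0.0329·8/12)
= 170.8405 · e^0.021933 = 170.8405 × 1.022175 = £174.63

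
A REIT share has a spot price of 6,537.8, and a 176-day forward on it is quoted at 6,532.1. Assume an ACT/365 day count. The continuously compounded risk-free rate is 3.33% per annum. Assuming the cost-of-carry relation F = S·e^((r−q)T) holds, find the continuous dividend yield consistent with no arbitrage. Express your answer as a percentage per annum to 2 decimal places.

From F = S·e^((r−q)T): (r − q) = ln(F/S)/T
ln(6532.1/6537.8) = ln(0.999128) = -0.000872
(r − q) = -0.000872 / (176/365) = -0.001808
q = r − ln(F/S)/T = 0.0333 + 0.001808 = 0.035108
q = 3.51%

3.51%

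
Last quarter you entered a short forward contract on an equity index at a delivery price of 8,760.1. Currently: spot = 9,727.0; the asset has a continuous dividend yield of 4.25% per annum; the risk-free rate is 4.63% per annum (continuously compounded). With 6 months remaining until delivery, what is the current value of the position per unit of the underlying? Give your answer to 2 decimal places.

Current fair forward for the remaining 6 months: F = S·e^((r − q)·T), (r − q) = 0.0463 − 0.0425 = 0.0038
F = 9727.0 · e^(0.0038 × 6/12) = 9727.0 × 1.00190181 = 9745.4989
Value of long forward = (F − K)·e^(−rT) = (9745.4989 − 8760.1) · e^(−0.0463·6/12)
= 985.3989 × 0.97711591 = 962.85
Short position value = −(long value) = -962.85

-962.85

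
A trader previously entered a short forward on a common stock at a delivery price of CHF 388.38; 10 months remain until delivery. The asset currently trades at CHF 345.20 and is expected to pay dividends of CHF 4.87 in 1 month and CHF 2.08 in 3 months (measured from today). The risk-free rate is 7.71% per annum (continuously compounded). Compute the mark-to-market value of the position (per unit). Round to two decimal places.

CHF 25.89

PV(remaining dividends) I = 4.87·e^(−0.0771·1/12) + 2.08·e^(−0.0771·3/12) = 6.8791
Current forward F = (S − I)·e^(rT) = (345.20 − 6.8791)·e^(0.0771·10/12) = 338.3209 × 1.066359 = 360.7715
Value (long) = (F − K)·e^(−rT) = (360.7715 − 388.38) × 0.937771 = -25.8905
Short position value = −(long value) = CHF 25.89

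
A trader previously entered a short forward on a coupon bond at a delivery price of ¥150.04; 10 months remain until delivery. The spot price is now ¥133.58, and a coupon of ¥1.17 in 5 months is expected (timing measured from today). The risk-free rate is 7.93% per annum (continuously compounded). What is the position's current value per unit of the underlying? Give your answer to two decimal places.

¥8.00

PV(remaining coupons) I = 1.17·e^(−0.0793·5/12) = 1.1320
Current forward F = (S − I)·e^(rT) = (133.58 − 1.1320)·e^(0.0793·10/12) = 132.4480 × 1.068316 = 141.4963
Value (long) = (F − K)·e^(−rT) = (141.4963 − 150.04) × 0.936053 = -7.9974
Short position value = −(long value) = ¥8.00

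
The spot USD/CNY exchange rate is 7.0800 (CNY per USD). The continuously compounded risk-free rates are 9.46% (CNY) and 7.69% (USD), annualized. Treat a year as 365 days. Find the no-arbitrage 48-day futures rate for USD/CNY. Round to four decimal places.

F = S·e^((r_CNY − r_USD)T) = 7.0800 · e^((0.0946 − 0.0769) × 48/365)
= 7.0800 · e^0.002328 = 7.0800 × 1.002331
F = 7.0965 CNY per USD

7.0965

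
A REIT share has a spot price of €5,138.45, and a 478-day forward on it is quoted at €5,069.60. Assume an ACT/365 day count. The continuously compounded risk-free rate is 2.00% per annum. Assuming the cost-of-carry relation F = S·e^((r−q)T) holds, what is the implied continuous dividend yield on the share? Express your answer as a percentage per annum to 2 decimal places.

From F = S·e^((r−q)T): (r − q) = ln(F/S)/T
ln(5069.60/5138.45) = ln(0.986601) = -0.013490
(r − q) = -0.013490 / (478/365) = -0.010301
q = r − ln(F/S)/T = 0.0200 + 0.010301 = 0.030301
q = 3.03%

3.03%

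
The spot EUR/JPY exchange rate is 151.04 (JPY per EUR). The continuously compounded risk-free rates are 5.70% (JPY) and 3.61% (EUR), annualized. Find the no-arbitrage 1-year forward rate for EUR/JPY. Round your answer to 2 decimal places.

154.23

F = S·e^((r_JPY − r_EUR)T) = 151.04 · e^((0.0570 − 0.0361) × 1)
= 151.04 · e^0.020900 = 151.04 × 1.021120
F = 154.23 JPY per EUR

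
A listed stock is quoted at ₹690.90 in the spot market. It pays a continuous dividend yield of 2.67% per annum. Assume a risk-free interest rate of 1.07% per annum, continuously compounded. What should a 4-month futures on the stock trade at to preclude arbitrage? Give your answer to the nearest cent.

₹687.23

F = S·e^((r − q)T) = 690.90 · e^((0.0107 − 0.0267) × 4/12)
= 690.90 · e^-0.005333 = 690.90 × 0.994681
F = ₹687.23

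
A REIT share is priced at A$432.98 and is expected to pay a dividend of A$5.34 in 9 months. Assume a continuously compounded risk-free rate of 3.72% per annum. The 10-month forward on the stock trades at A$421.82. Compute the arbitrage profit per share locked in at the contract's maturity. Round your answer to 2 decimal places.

PV(dividends) I = 5.34·e^(−0.0372·9/12) = 5.1931
Fair forward F* = (S − I)·e^(rT) = (432.98 − 5.1931)·e^0.031000 = 427.7869 × 1.031486 = 441.2562
Market A$421.82 < fair 441.2562: forward underpriced → reverse cash-and-carry (short the stock, invest proceeds at r, pay the dividends, go long the forward).
Profit at T = |F_mkt − F*| = |421.82 − 441.2562| = A$19.44 per share

A$19.44 per share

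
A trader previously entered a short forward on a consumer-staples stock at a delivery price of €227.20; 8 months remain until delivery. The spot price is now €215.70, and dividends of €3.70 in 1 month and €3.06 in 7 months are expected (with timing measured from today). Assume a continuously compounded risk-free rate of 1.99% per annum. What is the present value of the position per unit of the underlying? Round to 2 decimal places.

€15.22

PV(remaining dividends) I = 3.70·e^(−0.0199·1/12) + 3.06·e^(−0.0199·7/12) = 6.7186
Current forward F = (S − I)·e^(rT) = (215.70 − 6.7186)·e^(0.0199·8/12) = 208.9814 × 1.013355 = 211.7723
Value (long) = (F − K)·e^(−rT) = (211.7723 − 227.20) × 0.986821 = -15.2244
Short position value = −(long value) = €15.22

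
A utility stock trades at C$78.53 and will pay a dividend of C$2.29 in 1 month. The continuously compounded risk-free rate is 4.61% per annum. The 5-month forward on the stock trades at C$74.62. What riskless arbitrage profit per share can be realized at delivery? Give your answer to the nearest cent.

C$3.11 per share

PV(dividends) I = 2.29·e^(−0.0461·1/12) = 2.2812
Fair forward F* = (S − I)·e^(rT) = (78.53 − 2.2812)·e^0.019208 = 76.2488 × 1.019394 = 77.7276
Market C$74.62 < fair 77.7276: forward underpriced → reverse cash-and-carry (short the stock, invest proceeds at r, pay the dividends, go long the forward).
Profit at T = |F_mkt − F*| = |74.62 − 77.7276| = C$3.11 per share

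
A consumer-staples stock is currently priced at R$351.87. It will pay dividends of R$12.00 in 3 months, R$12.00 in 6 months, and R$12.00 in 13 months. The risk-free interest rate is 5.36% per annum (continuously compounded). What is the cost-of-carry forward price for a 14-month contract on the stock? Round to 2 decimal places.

PV(dividends) I = 12.00·e^(−0.0536·3/12) + 12.00·e^(−0.0536·6/12) + 12.00·e^(−0.0536·13/12)
I = 11.8403 + 11.6827 + 11.3230 = 34.8460
F = (S − I)·e^(rT) = (351.87 − 34.8460) · e^(0.0536·14/12)
= 317.0240 · e^0.062533 = 317.0240 × 1.064530 = R$337.48

R$337.48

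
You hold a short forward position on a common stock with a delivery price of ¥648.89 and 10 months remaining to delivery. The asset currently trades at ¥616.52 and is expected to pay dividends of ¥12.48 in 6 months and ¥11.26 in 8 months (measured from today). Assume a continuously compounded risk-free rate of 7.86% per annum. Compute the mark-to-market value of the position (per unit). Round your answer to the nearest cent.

PV(remaining dividends) I = 12.48·e^(−0.0786·6/12) + 11.26·e^(−0.0786·8/12) = 22.6842
Current forward F = (S − I)·e^(rT) = (616.52 − 22.6842)·e^(0.0786·10/12) = 593.8358 × 1.067693 = 634.0343
Value (long) = (F − K)·e^(−rT) = (634.0343 − 648.89) × 0.936599 = -13.9138
Short position value = −(long value) = ¥13.91

¥13.91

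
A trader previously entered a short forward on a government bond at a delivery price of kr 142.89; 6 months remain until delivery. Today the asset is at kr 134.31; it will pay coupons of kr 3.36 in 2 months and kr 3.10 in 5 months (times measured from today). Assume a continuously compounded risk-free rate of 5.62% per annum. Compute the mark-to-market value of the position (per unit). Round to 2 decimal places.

kr 10.98

PV(remaining coupons) I = 3.36·e^(−0.0562·2/12) + 3.10·e^(−0.0562·5/12) = 6.3569
Current forward F = (S − I)·e^(rT) = (134.31 − 6.3569)·e^(0.0562·6/12) = 127.9531 × 1.028499 = 131.5996
Value (long) = (F − K)·e^(−rT) = (131.5996 − 142.89) × 0.972291 = -10.9776
Short position value = −(long value) = kr 10.98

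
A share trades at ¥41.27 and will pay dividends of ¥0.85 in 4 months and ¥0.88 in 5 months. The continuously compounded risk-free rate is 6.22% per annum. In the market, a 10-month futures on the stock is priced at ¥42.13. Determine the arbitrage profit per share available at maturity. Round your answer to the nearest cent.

¥0.44 per share

PV(dividends) I = 0.85·e^(−0.0622·4/12) + 0.88·e^(−0.0622·5/12) = 1.6900
Fair futures F* = (S − I)·e^(rT) = (41.27 − 1.6900)·e^0.051833 = 39.5800 × 1.053200 = 41.6857
Market ¥42.13 > fair 41.6857: forward overpriced → cash-and-carry (borrow at r, buy the stock and collect the dividends, short the forward).
Profit at T = |F_mkt − F*| = |42.13 − 41.6857| = ¥0.44 per share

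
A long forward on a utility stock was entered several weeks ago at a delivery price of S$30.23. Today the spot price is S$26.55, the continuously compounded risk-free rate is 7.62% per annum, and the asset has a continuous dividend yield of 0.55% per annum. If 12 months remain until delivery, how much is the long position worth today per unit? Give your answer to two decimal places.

Current fair forward for the remaining 12 months: F = S·e^((r − q)·T), (r − q) = 0.0762 − 0.0055 = 0.0707
F = 26.55 · e^(0.0707 × 12/12) = 26.55 × 1.073259 = 28.4950
Value of long forward = (F − K)·e^(−rT) = (28.4950 − 30.23) · e^(−0.0762·12/12)
= -1.7350 × 0.926631 = -1.61

-S$1.61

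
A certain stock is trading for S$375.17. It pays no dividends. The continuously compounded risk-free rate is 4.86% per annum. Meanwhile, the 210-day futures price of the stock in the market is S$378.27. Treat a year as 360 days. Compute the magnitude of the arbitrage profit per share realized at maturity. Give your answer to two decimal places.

Fair futures: F* = S·e^(carry·T), with carry = r = 0.0486
F* = 375.17 · e^(0.0486 × 210/360) = 375.17 · e^0.028350 = 375.17 × 1.028756 = S$385.9584
Market S$378.27 < fair S$385.9584: forward underpriced → reverse cash-and-carry (short spot, go long the forward).
At maturity, profit = |F_mkt − F*| = |378.27 − 385.9584| = S$7.69 per share

S$7.69 per share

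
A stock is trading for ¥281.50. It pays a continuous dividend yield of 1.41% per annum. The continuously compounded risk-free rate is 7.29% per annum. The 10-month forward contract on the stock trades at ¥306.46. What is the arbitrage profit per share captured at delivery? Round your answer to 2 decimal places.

¥10.82 per share

Fair forward: F* = S·e^(carry·T), with carry = (r − q) = 0.0729 − 0.0141 = 0.0588
F* = 281.50 · e^(0.0588 × 10/12) = 281.50 · e^0.049000 = 281.50 × 1.050220 = ¥295.6369
Market ¥306.46 > fair ¥295.6369: forward overpriced → cash-and-carry (buy spot, short the forward).
At maturity, profit = |F_mkt − F*| = |306.46 − 295.6369| = ¥10.82 per share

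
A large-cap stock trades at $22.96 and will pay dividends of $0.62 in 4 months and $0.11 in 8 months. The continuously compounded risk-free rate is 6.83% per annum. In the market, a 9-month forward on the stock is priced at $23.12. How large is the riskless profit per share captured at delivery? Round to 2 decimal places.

PV(dividends) I = 0.62·e^(−0.0683·4/12) + 0.11·e^(−0.0683·8/12) = 0.7111
Fair forward F* = (S − I)·e^(rT) = (22.96 − 0.7111)·e^0.051225 = 22.2489 × 1.052560 = 23.4183
Market $23.12 < fair 23.4183: forward underpriced → reverse cash-and-carry (short the stock, invest proceeds at r, pay the dividends, go long the forward).
Profit at T = |F_mkt − F*| = |23.12 − 23.4183| = $0.30 per share

$0.30 per share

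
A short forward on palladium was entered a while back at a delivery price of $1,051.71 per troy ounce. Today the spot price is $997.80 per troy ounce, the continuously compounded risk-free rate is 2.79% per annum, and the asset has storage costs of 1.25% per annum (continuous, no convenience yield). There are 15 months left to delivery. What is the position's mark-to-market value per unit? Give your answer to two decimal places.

$2.15 per troy ounce

Current fair forward for the remaining 15 months: F = S·e^((r + u)·T), (r + u) = 0.0279 + 0.0125 = 0.0404
F = 997.80 · e^(0.0404 × 15/12) = 997.80 × 1.051797 = 1049.4830
Value of long forward = (F − K)·e^(−rT) = (1049.4830 − 1051.71) · e^(−0.0279·15/12)
= -2.2270 × 0.965726 = -2.15
Short position value = −(long value) = $2.15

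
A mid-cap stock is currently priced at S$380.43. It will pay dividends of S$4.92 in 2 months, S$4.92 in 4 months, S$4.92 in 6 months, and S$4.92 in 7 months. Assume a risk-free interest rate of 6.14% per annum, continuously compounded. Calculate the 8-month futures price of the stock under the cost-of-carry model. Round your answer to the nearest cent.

PV(dividends) I = 4.92·e^(−0.0614·2/12) + 4.92·e^(−0.0614·4/12) + 4.92·e^(−0.0614·6/12) + 4.92·e^(−0.0614·7/12)
I = 4.8699 + 4.8203 + 4.7713 + 4.7469 = 19.2084
F = (S − I)·e^(rT) = (380.43 − 19.2084) · e^(0.0614·8/12)
= 361.2216 · e^0.040933 = 361.2216 × 1.041782 = S$376.31

S$376.31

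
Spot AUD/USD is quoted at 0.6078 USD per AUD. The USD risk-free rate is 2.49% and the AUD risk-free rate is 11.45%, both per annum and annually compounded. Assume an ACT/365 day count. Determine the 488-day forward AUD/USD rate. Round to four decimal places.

0.5434

By covered interest parity, F = S · (1+r_USD)^T / (1+r_AUD)^T
= 0.6078 × 1.033430 / 1.155967 = 0.6078 × 0.893996
F = 0.5434 USD per AUD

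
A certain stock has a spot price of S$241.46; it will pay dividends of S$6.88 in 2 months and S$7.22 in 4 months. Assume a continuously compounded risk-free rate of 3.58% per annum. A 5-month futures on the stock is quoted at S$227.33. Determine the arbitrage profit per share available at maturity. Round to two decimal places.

S$3.58 per share

PV(dividends) I = 6.88·e^(−0.0358·2/12) + 7.22·e^(−0.0358·4/12) = 13.9734
Fair futures F* = (S − I)·e^(rT) = (241.46 − 13.9734)·e^0.014917 = 227.4866 × 1.015029 = 230.9055
Market S$227.33 < fair 230.9055: forward underpriced → reverse cash-and-carry (short the stock, invest proceeds at r, pay the dividends, go long the forward).
Profit at T = |F_mkt − F*| = |227.33 − 230.9055| = S$3.58 per share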